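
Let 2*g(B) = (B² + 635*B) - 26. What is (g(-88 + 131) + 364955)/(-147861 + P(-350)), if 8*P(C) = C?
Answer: -216868/84517 ≈ -2.5660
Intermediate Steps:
g(B) = -13 + B²/2 + 635*B/2 (g(B) = ((B² + 635*B) - 26)/2 = (-26 + B² + 635*B)/2 = -13 + B²/2 + 635*B/2)
P(C) = C/8
(g(-88 + 131) + 364955)/(-147861 + P(-350)) = ((-13 + (-88 + 131)²/2 + 635*(-88 + 131)/2) + 364955)/(-147861 + (⅛)*(-350)) = ((-13 + (½)*43² + (635/2)*43) + 364955)/(-147861 - 175/4) = ((-13 + (½)*1849 + 27305/2) + 364955)/(-591619/4) = ((-13 + 1849/2 + 27305/2) + 364955)*(-4/591619) = (14564 + 364955)*(-4/591619) = 379519*(-4/591619) = -216868/84517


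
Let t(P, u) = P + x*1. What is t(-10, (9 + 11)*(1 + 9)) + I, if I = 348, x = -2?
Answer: 336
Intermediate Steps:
t(P, u) = -2 + P (t(P, u) = P - 2*1 = P - 2 = -2 + P)
t(-10, (9 + 11)*(1 + 9)) + I = (-2 - 10) + 348 = -12 + 348 = 336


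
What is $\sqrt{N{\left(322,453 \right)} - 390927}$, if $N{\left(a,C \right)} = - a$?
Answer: $i \sqrt{391249} \approx 625.5 i$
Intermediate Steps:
$\sqrt{N{\left(322,453 \right)} - 390927} = \sqrt{\left(-1\right) 322 - 390927} = \sqrt{-322 - 390927} = \sqrt{-391249} = i \sqrt{391249}$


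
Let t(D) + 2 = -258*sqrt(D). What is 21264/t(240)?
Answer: 10632/3993839 - 5486112*sqrt(15)/3993839 ≈ -5.3174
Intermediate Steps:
t(D) = -2 - 258*sqrt(D)
21264/t(240) = 21264/(-2 - 1032*sqrt(15))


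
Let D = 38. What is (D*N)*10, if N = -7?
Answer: -2660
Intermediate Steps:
(D*N)*10 = (38*(-7))*10 = -266*10 = -2660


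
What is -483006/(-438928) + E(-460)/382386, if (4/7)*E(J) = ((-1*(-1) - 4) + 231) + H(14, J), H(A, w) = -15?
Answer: 7702430947/6993330092 ≈ 1.1014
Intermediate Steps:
E(J) = 1491/4 (E(J) = 7*(((-1*(-1) - 4) + 231) - 15)/4 = 7*(((1 - 4) + 231) - 15)/4 = 7*((-3 + 231) - 15)/4 = 7*(228 - 15)/4 = (7/4)*213 = 1491/4)
-483006/(-438928) + E(-460)/382386 = -483006/(-438928) + (1491/4)/382386 = -483006*(-1/438928) + (1491/4)*(1/382386) = 241503/219464 + 497/509848 = 7702430947/6993330092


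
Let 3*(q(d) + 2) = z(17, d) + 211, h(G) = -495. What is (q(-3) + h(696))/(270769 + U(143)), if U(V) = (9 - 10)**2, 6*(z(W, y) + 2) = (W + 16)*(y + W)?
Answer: -241/162462 ≈ -0.0014834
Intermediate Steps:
z(W, y) = -2 + (16 + W)*(W + y)/6 (z(W, y) = -2 + ((W + 16)*(y + W))/6 = -2 + ((16 + W)*(W + y))/6 = -2 + (16 + W)*(W + y)/6)
U(V) = 1 (U(V) = (-1)**2 = 1)
q(d) = 593/6 + 11*d/6 (q(d) = -2 + ((-2 + (1/6)*17**2 + (8/3)*17 + 8*d/3 + (1/6)*17*d) + 211)/3 = -2 + ((-2 + (1/6)*289 + 136/3 + 8*d/3 + 17*d/6) + 211)/3 = -2 + ((-2 + 289/6 + 136/3 + 8*d/3 + 17*d/6) + 211)/3 = -2 + ((183/2 + 11*d/2) + 211)/3 = -2 + (605/2 + 11*d/2)/3 = -2 + (605/6 + 11*d/6) = 593/6 + 11*d/6)
(q(-3) + h(696))/(270769 + U(143)) = ((593/6 + (11/6)*(-3)) - 495)/(270769 + 1) = ((593/6 - 11/2) - 495)/270770 = (280/3 - 495)*(1/270770) = -1205/3*1/270770 = -241/162462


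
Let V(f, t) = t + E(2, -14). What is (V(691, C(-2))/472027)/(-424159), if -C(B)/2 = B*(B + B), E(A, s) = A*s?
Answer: 44/200214500293 ≈ 2.1976e-10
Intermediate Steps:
C(B) = -4*B² (C(B) = -2*B*(B + B) = -2*B*2*B = -4*B²)
V(f, t) = -28 + t (V(f, t) = t + 2*(-14) = t - 28 = -28 + t)
(V(691, C(-2))/472027)/(-424159) = ((-28 - 4*(-2)²)/472027)/(-424159) = ((-28 - 4*4)*(1/472027))*(-1/424159) = ((-28 - 16)*(1/472027))*(-1/424159) = -44*1/472027*(-1/424159) = -44/472027*(-1/424159) = 44/200214500293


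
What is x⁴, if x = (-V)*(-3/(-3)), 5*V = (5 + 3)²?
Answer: 16777216/625 ≈ 26844.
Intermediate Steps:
V = 64/5 (V = (5 + 3)²/5 = (⅕)*8² = (⅕)*64 = 64/5 ≈ 12.800)
x = -64/5 (x = (-1*64/5)*(-3/(-3)) = -(-192)*(-1)/(5*3) = -64/5*1 = -64/5 ≈ -12.800)
x⁴ = (-64/5)⁴ = 16777216/625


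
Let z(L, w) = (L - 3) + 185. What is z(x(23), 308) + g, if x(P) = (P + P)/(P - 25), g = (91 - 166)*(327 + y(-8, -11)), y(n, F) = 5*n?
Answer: -21366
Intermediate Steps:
g = -21525 (g = (91 - 166)*(327 + 5*(-8)) = -75*(327 - 40) = -75*287 = -21525)
x(P) = 2*P/(-25 + P) (x(P) = (2*P)/(-25 + P) = 2*P/(-25 + P))
z(L, w) = 182 + L (z(L, w) = (-3 + L) + 185 = 182 + L)
z(x(23), 308) + g = (182 + 2*23/(-25 + 23)) - 21525 = (182 + 2*23/(-2)) - 21525 = (182 + 2*23*(-1/2)) - 21525 = (182 - 23) - 21525 = 159 - 21525 = -21366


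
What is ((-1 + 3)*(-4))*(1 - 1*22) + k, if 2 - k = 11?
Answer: 159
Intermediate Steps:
k = -9 (k = 2 - 1*11 = 2 - 11 = -9)
((-1 + 3)*(-4))*(1 - 1*22) + k = ((-1 + 3)*(-4))*(1 - 1*22) - 9 = (2*(-4))*(1 - 22) - 9 = -8*(-21) - 9 = 168 - 9 = 159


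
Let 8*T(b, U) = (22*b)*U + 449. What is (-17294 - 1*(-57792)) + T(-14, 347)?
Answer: 217557/8 ≈ 27195.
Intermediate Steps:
T(b, U) = 449/8 + 11*U*b/4 (T(b, U) = ((22*b)*U + 449)/8 = (22*U*b + 449)/8 = (449 + 22*U*b)/8 = 449/8 + 11*U*b/4)
(-17294 - 1*(-57792)) + T(-14, 347) = (-17294 - 1*(-57792)) + (449/8 + (11/4)*347*(-14)) = (-17294 + 57792) + (449/8 - 26719/2) = 40498 - 106427/8 = 217557/8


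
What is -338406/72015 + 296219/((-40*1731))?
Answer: -596845903/66484248 ≈ -8.9772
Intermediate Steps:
-338406/72015 + 296219/((-40*1731)) = -338406*1/72015 + 296219/(-69240) = -112802/24005 + 296219*(-1/69240) = -112802/24005 - 296219/69240 = -596845903/66484248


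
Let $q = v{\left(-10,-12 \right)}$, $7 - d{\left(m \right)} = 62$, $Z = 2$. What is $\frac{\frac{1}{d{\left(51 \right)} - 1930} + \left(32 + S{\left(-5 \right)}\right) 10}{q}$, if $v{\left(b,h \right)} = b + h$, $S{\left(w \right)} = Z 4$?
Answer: $- \frac{793999}{43670} \approx -18.182$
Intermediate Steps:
$S{\left(w \right)} = 8$ ($S{\left(w \right)} = 2 \cdot 4 = 8$)
$d{\left(m \right)} = -55$ ($d{\left(m \right)} = 7 - 62 = -55$)
$q = -22$ ($q = -10 - 12 = -22$)
$\frac{\frac{1}{d{\left(51 \right)} - 1930} + \left(32 + S{\left(-5 \right)}\right) 10}{q} = \frac{\frac{1}{-55 - 1930} + \left(32 + 8\right) 10}{-22} = \left(\frac{1}{-1985} + 40 \cdot 10\right) \left(- \frac{1}{22}\right) = \left(- \frac{1}{1985} + 400\right) \left(- \frac{1}{22}\right) = \frac{793999}{1985} \left(- \frac{1}{22}\right) = - \frac{793999}{43670}$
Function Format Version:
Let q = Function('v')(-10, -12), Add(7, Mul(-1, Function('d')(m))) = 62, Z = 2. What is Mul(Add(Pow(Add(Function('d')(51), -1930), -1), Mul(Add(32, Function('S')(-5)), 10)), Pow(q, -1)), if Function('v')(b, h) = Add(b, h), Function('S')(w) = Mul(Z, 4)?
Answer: Rational(-793999, 43670) ≈ -18.182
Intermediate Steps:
Function('S')(w) = 8 (Function('S')(w) = Mul(2, 4) = 8)
Function('d')(m) = -55 (Function('d')(m) = Add(7, Mul(-1, 62)) = Add(7, -62) = -55)
q = -22 (q = Add(-10, -12) = -22)
Mul(Add(Pow(Add(Function('d')(51), -1930), -1), Mul(Add(32, Function('S')(-5)), 10)), Pow(q, -1)) = Mul(Add(Pow(Add(-55, -1930), -1), Mul(Add(32, 8), 10)), Pow(-22, -1)) = Mul(Add(Pow(-1985, -1), Mul(40, 10)), Rational(-1, 22)) = Mul(Add(Rational(-1, 1985), 400), Rational(-1, 22)) = Mul(Rational(793999, 1985), Rational(-1, 22)) = Rational(-793999, 43670)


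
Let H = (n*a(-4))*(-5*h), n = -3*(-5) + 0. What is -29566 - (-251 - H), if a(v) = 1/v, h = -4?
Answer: -29390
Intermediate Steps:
a(v) = 1/v
n = 15 (n = 15 + 0 = 15)
H = -75 (H = (15/(-4))*(-5*(-4)) = (15*(-¼))*20 = -15/4*20 = -75)
-29566 - (-251 - H) = -29566 - (-251 - 1*(-75)) = -29566 - (-251 + 75) = -29566 - 1*(-176) = -29566 + 176 = -29390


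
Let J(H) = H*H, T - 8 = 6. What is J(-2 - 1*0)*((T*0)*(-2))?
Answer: 0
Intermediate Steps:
T = 14 (T = 8 + 6 = 14)
J(H) = H**2
J(-2 - 1*0)*((T*0)*(-2)) = (-2 - 1*0)**2*((14*0)*(-2)) = (-2 + 0)**2*(0*(-2)) = (-2)**2*0 = 4*0 = 0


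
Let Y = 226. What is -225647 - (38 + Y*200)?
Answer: -270885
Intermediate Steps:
-225647 - (38 + Y*200) = -225647 - (38 + 226*200) = -225647 - (38 + 45200) = -225647 - 1*45238 = -225647 - 45238 = -270885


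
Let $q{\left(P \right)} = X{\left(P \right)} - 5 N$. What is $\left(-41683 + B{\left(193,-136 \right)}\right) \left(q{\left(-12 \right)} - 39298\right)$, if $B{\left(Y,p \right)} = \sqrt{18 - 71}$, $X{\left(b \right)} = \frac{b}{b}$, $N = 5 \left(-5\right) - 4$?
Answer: $1631972816 - 39152 i \sqrt{53} \approx 1.632 \cdot 10^{9} - 2.8503 \cdot 10^{5} i$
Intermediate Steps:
$N = -29$ ($N = -25 - 4 = -29$)
$X{\left(b \right)} = 1$
$B{\left(Y,p \right)} = i \sqrt{53}$ ($B{\left(Y,p \right)} = \sqrt{-53} = i \sqrt{53}$)
$q{\left(P \right)} = 146$ ($q{\left(P \right)} = 1 - -145 = 1 + 145 = 146$)
$\left(-41683 + B{\left(193,-136 \right)}\right) \left(q{\left(-12 \right)} - 39298\right) = \left(-41683 + i \sqrt{53}\right) \left(146 - 39298\right) = \left(-41683 + i \sqrt{53}\right) \left(-39152\right) = 1631972816 - 39152 i \sqrt{53}$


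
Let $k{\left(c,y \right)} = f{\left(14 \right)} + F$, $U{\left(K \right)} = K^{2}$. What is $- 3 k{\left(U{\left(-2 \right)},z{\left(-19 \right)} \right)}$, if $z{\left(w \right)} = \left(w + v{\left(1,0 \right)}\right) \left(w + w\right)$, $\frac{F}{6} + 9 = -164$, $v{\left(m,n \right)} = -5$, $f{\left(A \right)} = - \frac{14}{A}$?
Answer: $3117$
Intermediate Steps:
$F = -1038$ ($F = -54 + 6 \left(-164\right) = -54 - 984 = -1038$)
$z{\left(w \right)} = 2 w \left(-5 + w\right)$ ($z{\left(w \right)} = \left(w - 5\right) \left(w + w\right) = \left(-5 + w\right) 2 w = 2 w \left(-5 + w\right)$)
$k{\left(c,y \right)} = -1039$ ($k{\left(c,y \right)} = - \frac{14}{14} - 1038 = \left(-14\right) \frac{1}{14} - 1038 = -1 - 1038 = -1039$)
$- 3 k{\left(U{\left(-2 \right)},z{\left(-19 \right)} \right)} = \left(-3\right) \left(-1039\right) = 3117$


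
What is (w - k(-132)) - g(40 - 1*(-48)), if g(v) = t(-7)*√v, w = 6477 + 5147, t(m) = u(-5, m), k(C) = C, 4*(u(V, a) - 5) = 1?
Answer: 11756 - 21*√22/2 ≈ 11707.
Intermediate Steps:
u(V, a) = 21/4 (u(V, a) = 5 + (¼)*1 = 5 + ¼ = 21/4)
t(m) = 21/4
w = 11624
g(v) = 21*√v/4
(w - k(-132)) - g(40 - 1*(-48)) = (11624 - 1*(-132)) - 21*√(40 - 1*(-48))/4 = (11624 + 132) - 21*√(40 + 48)/4 = 11756 - 21*√88/4 = 11756 - 21*2*√22/4 = 11756 - 21*√22/2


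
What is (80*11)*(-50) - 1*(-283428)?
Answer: 239428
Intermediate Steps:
(80*11)*(-50) - 1*(-283428) = 880*(-50) + 283428 = -44000 + 283428 = 239428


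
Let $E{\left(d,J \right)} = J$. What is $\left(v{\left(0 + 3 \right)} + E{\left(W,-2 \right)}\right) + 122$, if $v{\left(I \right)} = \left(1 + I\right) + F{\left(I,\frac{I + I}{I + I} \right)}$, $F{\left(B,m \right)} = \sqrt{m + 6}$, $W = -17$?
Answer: $124 + \sqrt{7} \approx 126.65$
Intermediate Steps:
$F{\left(B,m \right)} = \sqrt{6 + m}$
$v{\left(I \right)} = 1 + I + \sqrt{7}$ ($v{\left(I \right)} = \left(1 + I\right) + \sqrt{6 + \frac{I + I}{I + I}} = \left(1 + I\right) + \sqrt{6 + \frac{2 I}{2 I}} = \left(1 + I\right) + \sqrt{6 + 2 I \frac{1}{2 I}} = \left(1 + I\right) + \sqrt{6 + 1} = \left(1 + I\right) + \sqrt{7} = 1 + I + \sqrt{7}$)
$\left(v{\left(0 + 3 \right)} + E{\left(W,-2 \right)}\right) + 122 = \left(\left(1 + \left(0 + 3\right) + \sqrt{7}\right) - 2\right) + 122 = \left(\left(1 + 3 + \sqrt{7}\right) - 2\right) + 122 = \left(\left(4 + \sqrt{7}\right) - 2\right) + 122 = \left(2 + \sqrt{7}\right) + 122 = 124 + \sqrt{7}$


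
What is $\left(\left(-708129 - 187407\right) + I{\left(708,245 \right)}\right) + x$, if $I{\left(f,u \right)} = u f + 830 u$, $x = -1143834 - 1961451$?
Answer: $-3624011$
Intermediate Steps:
$x = -3105285$ ($x = -1143834 - 1961451 = -3105285$)
$I{\left(f,u \right)} = 830 u + f u$ ($I{\left(f,u \right)} = f u + 830 u = 830 u + f u$)
$\left(\left(-708129 - 187407\right) + I{\left(708,245 \right)}\right) + x = \left(\left(-708129 - 187407\right) + 245 \left(830 + 708\right)\right) - 3105285 = \left(-895536 + 245 \cdot 1538\right) - 3105285 = \left(-895536 + 376810\right) - 3105285 = -518726 - 3105285 = -3624011$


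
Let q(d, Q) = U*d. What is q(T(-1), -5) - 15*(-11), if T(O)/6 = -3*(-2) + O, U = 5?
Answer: 315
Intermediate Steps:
T(O) = 36 + 6*O (T(O) = 6*(-3*(-2) + O) = 6*(6 + O) = 36 + 6*O)
q(d, Q) = 5*d
q(T(-1), -5) - 15*(-11) = 5*(36 + 6*(-1)) - 15*(-11) = 5*(36 - 6) + 165 = 5*30 + 165 = 150 + 165 = 315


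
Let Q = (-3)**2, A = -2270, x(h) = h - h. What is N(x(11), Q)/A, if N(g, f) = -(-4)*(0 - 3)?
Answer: 6/1135 ≈ 0.0052863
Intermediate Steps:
x(h) = 0
Q = 9
N(g, f) = -12 (N(g, f) = -(-4)*(-3) = -1*12 = -12)
N(x(11), Q)/A = -12/(-2270) = -12*(-1/2270) = 6/1135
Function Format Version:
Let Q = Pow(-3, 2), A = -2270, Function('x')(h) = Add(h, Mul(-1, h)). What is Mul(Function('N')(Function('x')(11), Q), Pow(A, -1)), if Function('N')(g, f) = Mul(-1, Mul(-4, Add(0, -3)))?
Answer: Rational(6, 1135) ≈ 0.0052863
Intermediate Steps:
Function('x')(h) = 0
Q = 9
Function('N')(g, f) = -12 (Function('N')(g, f) = Mul(-1, Mul(-4, -3)) = Mul(-1, 12) = -12)
Mul(Function('N')(Function('x')(11), Q), Pow(A, -1)) = Mul(-12, Pow(-2270, -1)) = Mul(-12, Rational(-1, 2270)) = Rational(6, 1135)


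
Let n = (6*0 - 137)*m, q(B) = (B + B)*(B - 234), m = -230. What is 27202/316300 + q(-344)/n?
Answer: 6331912911/498330650 ≈ 12.706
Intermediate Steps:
q(B) = 2*B*(-234 + B) (q(B) = (2*B)*(-234 + B) = 2*B*(-234 + B))
n = 31510 (n = (6*0 - 137)*(-230) = (0 - 137)*(-230) = -137*(-230) = 31510)
27202/316300 + q(-344)/n = 27202/316300 + (2*(-344)*(-234 - 344))/31510 = 27202*(1/316300) + (2*(-344)*(-578))*(1/31510) = 13601/158150 + 397664*(1/31510) = 13601/158150 + 198832/15755 = 6331912911/498330650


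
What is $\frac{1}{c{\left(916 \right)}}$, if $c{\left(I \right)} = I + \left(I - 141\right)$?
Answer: $\frac{1}{1691} \approx 0.00059137$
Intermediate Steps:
$c{\left(I \right)} = -141 + 2 I$ ($c{\left(I \right)} = I + \left(I - 141\right) = I + \left(-141 + I\right) = -141 + 2 I$)
$\frac{1}{c{\left(916 \right)}} = \frac{1}{-141 + 2 \cdot 916} = \frac{1}{-141 + 1832} = \frac{1}{1691}$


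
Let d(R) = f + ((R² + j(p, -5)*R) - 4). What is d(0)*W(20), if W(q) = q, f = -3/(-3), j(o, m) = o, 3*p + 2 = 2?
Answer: -60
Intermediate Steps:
p = 0 (p = -⅔ + (⅓)*2 = -⅔ + ⅔ = 0)
f = 1 (f = -3*(-⅓) = 1)
d(R) = -3 + R² (d(R) = 1 + ((R² + 0*R) - 4) = 1 + ((R² + 0) - 4) = 1 + (R² - 4) = 1 + (-4 + R²) = -3 + R²)
d(0)*W(20) = (-3 + 0²)*20 = (-3 + 0)*20 = -3*20 = -60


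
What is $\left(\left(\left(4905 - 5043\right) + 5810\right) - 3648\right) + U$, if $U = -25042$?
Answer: $-23018$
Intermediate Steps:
$\left(\left(\left(4905 - 5043\right) + 5810\right) - 3648\right) + U = \left(\left(\left(4905 - 5043\right) + 5810\right) - 3648\right) - 25042 = \left(\left(-138 + 5810\right) - 3648\right) - 25042 = \left(5672 - 3648\right) - 25042 = 2024 - 25042 = -23018$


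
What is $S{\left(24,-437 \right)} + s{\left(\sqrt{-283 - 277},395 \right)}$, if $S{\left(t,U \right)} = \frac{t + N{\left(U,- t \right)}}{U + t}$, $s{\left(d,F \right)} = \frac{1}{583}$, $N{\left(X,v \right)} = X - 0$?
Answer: $\frac{584}{583} \approx 1.0017$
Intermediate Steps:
$N{\left(X,v \right)} = X$ ($N{\left(X,v \right)} = X + 0 = X$)
$s{\left(d,F \right)} = \frac{1}{583}$
$S{\left(t,U \right)} = 1$ ($S{\left(t,U \right)} = \frac{t + U}{U + t} = \frac{U + t}{U + t} = 1$)
$S{\left(24,-437 \right)} + s{\left(\sqrt{-283 - 277},395 \right)} = 1 + \frac{1}{583} = \frac{584}{583}$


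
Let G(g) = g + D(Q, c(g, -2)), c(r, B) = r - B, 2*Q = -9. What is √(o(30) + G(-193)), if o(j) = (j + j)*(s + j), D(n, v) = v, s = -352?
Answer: 2*I*√4926 ≈ 140.37*I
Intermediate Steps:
Q = -9/2 (Q = (½)*(-9) = -9/2 ≈ -4.5000)
o(j) = 2*j*(-352 + j) (o(j) = (j + j)*(-352 + j) = (2*j)*(-352 + j) = 2*j*(-352 + j))
G(g) = 2 + 2*g (G(g) = g + (g - 1*(-2)) = g + (g + 2) = g + (2 + g) = 2 + 2*g)
√(o(30) + G(-193)) = √(2*30*(-352 + 30) + (2 + 2*(-193))) = √(2*30*(-322) + (2 - 386)) = √(-19320 - 384) = √(-19704) = 2*I*√4926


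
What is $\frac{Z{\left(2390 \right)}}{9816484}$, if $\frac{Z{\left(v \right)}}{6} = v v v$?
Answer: $\frac{20477878500}{2454121} \approx 8344.3$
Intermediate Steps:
$Z{\left(v \right)} = 6 v^{3}$ ($Z{\left(v \right)} = 6 v v v = 6 v^{2} v = 6 v^{3}$)
$\frac{Z{\left(2390 \right)}}{9816484} = \frac{6 \cdot 2390^{3}}{9816484} = 6 \cdot 13651919000 \cdot \frac{1}{9816484} = 81911514000 \cdot \frac{1}{9816484} = \frac{20477878500}{2454121}$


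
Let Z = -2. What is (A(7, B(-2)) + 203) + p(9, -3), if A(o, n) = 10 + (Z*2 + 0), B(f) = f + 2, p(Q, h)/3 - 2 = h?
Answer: 206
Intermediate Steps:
p(Q, h) = 6 + 3*h
B(f) = 2 + f
A(o, n) = 6 (A(o, n) = 10 + (-2*2 + 0) = 10 + (-4 + 0) = 10 - 4 = 6)
(A(7, B(-2)) + 203) + p(9, -3) = (6 + 203) + (6 + 3*(-3)) = 209 + (6 - 9) = 209 - 3 = 206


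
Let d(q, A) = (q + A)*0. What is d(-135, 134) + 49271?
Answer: 49271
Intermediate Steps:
d(q, A) = 0 (d(q, A) = (A + q)*0 = 0)
d(-135, 134) + 49271 = 0 + 49271 = 49271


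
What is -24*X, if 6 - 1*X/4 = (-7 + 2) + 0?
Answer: -1056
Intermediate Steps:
X = 44 (X = 24 - 4*((-7 + 2) + 0) = 24 - 4*(-5 + 0) = 24 - 4*(-5) = 24 + 20 = 44)
-24*X = -24*44 = -1056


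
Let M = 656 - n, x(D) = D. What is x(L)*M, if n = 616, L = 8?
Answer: 320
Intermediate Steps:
M = 40 (M = 656 - 1*616 = 656 - 616 = 40)
x(L)*M = 8*40 = 320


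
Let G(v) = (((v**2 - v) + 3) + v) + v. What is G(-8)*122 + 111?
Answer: 7309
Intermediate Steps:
G(v) = 3 + v + v**2 (G(v) = ((3 + v**2 - v) + v) + v = (3 + v**2) + v = 3 + v + v**2)
G(-8)*122 + 111 = (3 - 8 + (-8)**2)*122 + 111 = (3 - 8 + 64)*122 + 111 = 59*122 + 111 = 7198 + 111 = 7309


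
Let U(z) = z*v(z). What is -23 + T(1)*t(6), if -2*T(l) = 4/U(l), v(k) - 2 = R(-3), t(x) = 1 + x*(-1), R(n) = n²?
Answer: -243/11 ≈ -22.091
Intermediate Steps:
t(x) = 1 - x
v(k) = 11 (v(k) = 2 + (-3)² = 2 + 9 = 11)
U(z) = 11*z (U(z) = z*11 = 11*z)
T(l) = -2/(11*l)
-23 + T(1)*t(6) = -23 + (-2/11/1)*(1 - 1*6) = -23 + (-2/11*1)*(1 - 6) = -23 - 2/11*(-5) = -23 + 10/11 = -243/11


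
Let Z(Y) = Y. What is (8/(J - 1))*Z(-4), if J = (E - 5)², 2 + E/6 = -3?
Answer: -4/153 ≈ -0.026144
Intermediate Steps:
E = -30 (E = -12 + 6*(-3) = -12 - 18 = -30)
J = 1225 (J = (-30 - 5)² = (-35)² = 1225)
(8/(J - 1))*Z(-4) = (8/(1225 - 1))*(-4) = (8/1224)*(-4) = ((1/1224)*8)*(-4) = (1/153)*(-4) = -4/153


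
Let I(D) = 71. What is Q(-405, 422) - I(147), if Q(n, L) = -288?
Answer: -359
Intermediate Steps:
Q(-405, 422) - I(147) = -288 - 1*71 = -288 - 71 = -359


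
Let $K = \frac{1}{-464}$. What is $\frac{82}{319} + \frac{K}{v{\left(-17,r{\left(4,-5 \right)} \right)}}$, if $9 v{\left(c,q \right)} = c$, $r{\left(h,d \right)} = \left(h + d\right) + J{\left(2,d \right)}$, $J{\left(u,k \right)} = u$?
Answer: $\frac{22403}{86768} \approx 0.25819$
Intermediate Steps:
$r{\left(h,d \right)} = 2 + d + h$ ($r{\left(h,d \right)} = \left(h + d\right) + 2 = \left(d + h\right) + 2 = 2 + d + h$)
$v{\left(c,q \right)} = \frac{c}{9}$
$K = - \frac{1}{464} \approx -0.0021552$
$\frac{82}{319} + \frac{K}{v{\left(-17,r{\left(4,-5 \right)} \right)}} = \frac{82}{319} - \frac{1}{464 \cdot \frac{1}{9} \left(-17\right)} = 82 \cdot \frac{1}{319} - \frac{1}{464 \left(- \frac{17}{9}\right)} = \frac{82}{319} - - \frac{9}{7888} = \frac{82}{319} + \frac{9}{7888} = \frac{22403}{86768}$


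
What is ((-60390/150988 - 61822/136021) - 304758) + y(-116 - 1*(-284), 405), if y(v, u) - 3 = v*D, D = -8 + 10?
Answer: -3126017278407869/10268769374 ≈ -3.0442e+5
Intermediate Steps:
D = 2
y(v, u) = 3 + 2*v (y(v, u) = 3 + v*2 = 3 + 2*v)
((-60390/150988 - 61822/136021) - 304758) + y(-116 - 1*(-284), 405) = ((-60390/150988 - 61822/136021) - 304758) + (3 + 2*(-116 - 1*(-284))) = ((-60390*1/150988 - 61822*1/136021) - 304758) + (3 + 2*(-116 + 284)) = ((-30195/75494 - 61822/136021) - 304758) + (3 + 2*168) = (-8774344163/10268769374 - 304758) + (3 + 336) = -3129498391225655/10268769374 + 339 = -3126017278407869/10268769374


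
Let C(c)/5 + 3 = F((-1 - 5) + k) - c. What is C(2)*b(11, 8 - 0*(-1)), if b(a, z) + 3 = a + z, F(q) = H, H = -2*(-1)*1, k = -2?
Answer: -240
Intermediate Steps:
H = 2 (H = 2*1 = 2)
F(q) = 2
C(c) = -5 - 5*c (C(c) = -15 + 5*(2 - c) = -15 + (10 - 5*c) = -5 - 5*c)
b(a, z) = -3 + a + z (b(a, z) = -3 + (a + z) = -3 + a + z)
C(2)*b(11, 8 - 0*(-1)) = (-5 - 5*2)*(-3 + 11 + (8 - 0*(-1))) = (-5 - 10)*(-3 + 11 + (8 - 1*0)) = -15*(-3 + 11 + (8 + 0)) = -15*(-3 + 11 + 8) = -15*16 = -240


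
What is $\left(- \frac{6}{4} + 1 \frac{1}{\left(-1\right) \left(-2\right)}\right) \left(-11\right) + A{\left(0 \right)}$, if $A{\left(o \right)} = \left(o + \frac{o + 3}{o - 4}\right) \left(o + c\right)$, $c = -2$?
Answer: $\frac{25}{2} \approx 12.5$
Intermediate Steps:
$A{\left(o \right)} = \left(-2 + o\right) \left(o + \frac{3 + o}{-4 + o}\right)$ ($A{\left(o \right)} = \left(o + \frac{o + 3}{o - 4}\right) \left(o - 2\right) = \left(o + \frac{3 + o}{-4 + o}\right) \left(-2 + o\right) = \left(-2 + o\right) \left(o + \frac{3 + o}{-4 + o}\right)$)
$\left(- \frac{6}{4} + 1 \frac{1}{\left(-1\right) \left(-2\right)}\right) \left(-11\right) + A{\left(0 \right)} = \left(- \frac{6}{4} + 1 \frac{1}{\left(-1\right) \left(-2\right)}\right) \left(-11\right) + \frac{-6 + 0^{3} - 5 \cdot 0^{2} + 9 \cdot 0}{-4 + 0} = \left(\left(-6\right) \frac{1}{4} + 1 \cdot \frac{1}{2}\right) \left(-11\right) + \frac{-6 + 0 - 0 + 0}{-4} = \left(- \frac{3}{2} + 1 \cdot \frac{1}{2}\right) \left(-11\right) - \frac{-6 + 0 + 0 + 0}{4} = \left(- \frac{3}{2} + \frac{1}{2}\right) \left(-11\right) - - \frac{3}{2} = \left(-1\right) \left(-11\right) + \frac{3}{2} = 11 + \frac{3}{2} = \frac{25}{2}$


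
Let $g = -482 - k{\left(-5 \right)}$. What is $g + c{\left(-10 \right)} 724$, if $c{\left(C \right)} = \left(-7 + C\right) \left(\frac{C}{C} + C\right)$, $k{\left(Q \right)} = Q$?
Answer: $110295$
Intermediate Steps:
$c{\left(C \right)} = \left(1 + C\right) \left(-7 + C\right)$ ($c{\left(C \right)} = \left(-7 + C\right) \left(1 + C\right) = \left(1 + C\right) \left(-7 + C\right)$)
$g = -477$ ($g = -482 - -5 = -482 + 5 = -477$)
$g + c{\left(-10 \right)} 724 = -477 + \left(-7 + \left(-10\right)^{2} - -60\right) 724 = -477 + \left(-7 + 100 + 60\right) 724 = -477 + 153 \cdot 724 = -477 + 110772 = 110295$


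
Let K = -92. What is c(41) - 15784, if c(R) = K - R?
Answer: -15917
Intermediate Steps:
c(R) = -92 - R
c(41) - 15784 = (-92 - 1*41) - 15784 = (-92 - 41) - 15784 = -133 - 15784 = -15917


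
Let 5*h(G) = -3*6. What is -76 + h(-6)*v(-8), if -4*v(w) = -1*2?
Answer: -389/5 ≈ -77.800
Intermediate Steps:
h(G) = -18/5 (h(G) = (-3*6)/5 = (1/5)*(-18) = -18/5)
v(w) = 1/2 (v(w) = -(-1)*2/4 = -1/4*(-2) = 1/2)
-76 + h(-6)*v(-8) = -76 - 18/5*1/2 = -76 - 9/5 = -389/5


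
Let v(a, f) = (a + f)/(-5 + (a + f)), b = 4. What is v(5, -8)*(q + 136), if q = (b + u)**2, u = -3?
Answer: 411/8 ≈ 51.375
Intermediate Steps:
q = 1 (q = (4 - 3)**2 = 1**2 = 1)
v(a, f) = (a + f)/(-5 + a + f)
v(5, -8)*(q + 136) = ((5 - 8)/(-5 + 5 - 8))*(1 + 136) = (-3/(-8))*137 = -1/8*(-3)*137 = (3/8)*137 = 411/8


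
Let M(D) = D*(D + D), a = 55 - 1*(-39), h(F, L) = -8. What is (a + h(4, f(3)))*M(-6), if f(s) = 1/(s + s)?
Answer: 6192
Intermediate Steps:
f(s) = 1/(2*s)
a = 94 (a = 55 + 39 = 94)
M(D) = 2*D² (M(D) = D*(2*D) = 2*D²)
(a + h(4, f(3)))*M(-6) = (94 - 8)*(2*(-6)²) = 86*(2*36) = 86*72 = 6192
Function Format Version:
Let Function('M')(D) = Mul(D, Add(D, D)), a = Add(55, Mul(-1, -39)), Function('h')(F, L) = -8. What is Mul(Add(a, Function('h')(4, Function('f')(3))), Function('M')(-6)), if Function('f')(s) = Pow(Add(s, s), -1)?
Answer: 6192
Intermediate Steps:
Function('f')(s) = Mul(Rational(1, 2), Pow(s, -1)) (Function('f')(s) = Pow(Mul(2, s), -1) = Mul(Rational(1, 2), Pow(s, -1)))
a = 94 (a = Add(55, 39) = 94)
Function('M')(D) = Mul(2, Pow(D, 2)) (Function('M')(D) = Mul(D, Mul(2, D)) = Mul(2, Pow(D, 2)))
Mul(Add(a, Function('h')(4, Function('f')(3))), Function('M')(-6)) = Mul(Add(94, -8), Mul(2, Pow(-6, 2))) = Mul(86, Mul(2, 36)) = Mul(86, 72) = 6192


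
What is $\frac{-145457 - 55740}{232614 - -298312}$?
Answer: $- \frac{201197}{530926} \approx -0.37895$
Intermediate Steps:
$\frac{-145457 - 55740}{232614 - -298312} = - \frac{201197}{232614 + 298312} = - \frac{201197}{530926}$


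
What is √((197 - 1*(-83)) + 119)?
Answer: √399 ≈ 19.975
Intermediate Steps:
√((197 - 1*(-83)) + 119) = √((197 + 83) + 119) = √(280 + 119) = √399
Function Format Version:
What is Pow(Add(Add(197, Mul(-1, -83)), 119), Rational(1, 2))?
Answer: Pow(399, Rational(1, 2)) ≈ 19.975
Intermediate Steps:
Pow(Add(Add(197, Mul(-1, -83)), 119), Rational(1, 2)) = Pow(Add(Add(197, 83), 119), Rational(1, 2)) = Pow(Add(280, 119), Rational(1, 2)) = Pow(399, Rational(1, 2))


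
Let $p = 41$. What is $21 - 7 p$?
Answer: $-266$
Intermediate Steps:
$21 - 7 p = 21 - 287 = -266$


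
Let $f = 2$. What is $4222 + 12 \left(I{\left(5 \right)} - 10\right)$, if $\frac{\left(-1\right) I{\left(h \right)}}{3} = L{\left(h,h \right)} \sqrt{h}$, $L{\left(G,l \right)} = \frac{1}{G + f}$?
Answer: $4102 - \frac{36 \sqrt{5}}{7} \approx 4090.5$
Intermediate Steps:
$L{\left(G,l \right)} = \frac{1}{2 + G}$ ($L{\left(G,l \right)} = \frac{1}{G + 2} = \frac{1}{2 + G}$)
$I{\left(h \right)} = - \frac{3 \sqrt{h}}{2 + h}$ ($I{\left(h \right)} = - 3 \frac{\sqrt{h}}{2 + h} = - \frac{3 \sqrt{h}}{2 + h}$)
$4222 + 12 \left(I{\left(5 \right)} - 10\right) = 4222 + 12 \left(- \frac{3 \sqrt{5}}{2 + 5} - 10\right) = 4222 + 12 \left(- \frac{3 \sqrt{5}}{7} - 10\right) = 4222 + 12 \left(-10 - \frac{3 \sqrt{5}}{7}\right) = 4222 - \left(120 + \frac{36 \sqrt{5}}{7}\right) = 4102 - \frac{36 \sqrt{5}}{7}$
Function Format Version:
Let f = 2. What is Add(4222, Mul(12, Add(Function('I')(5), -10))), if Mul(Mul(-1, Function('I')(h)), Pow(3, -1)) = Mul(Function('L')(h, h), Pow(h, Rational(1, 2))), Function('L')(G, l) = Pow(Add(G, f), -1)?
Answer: Add(4102, Mul(Rational(-36, 7), Pow(5, Rational(1, 2)))) ≈ 4090.5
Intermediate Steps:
Function('L')(G, l) = Pow(Add(2, G), -1) (Function('L')(G, l) = Pow(Add(G, 2), -1) = Pow(Add(2, G), -1))
Function('I')(h) = Mul(-3, Pow(h, Rational(1, 2)), Pow(Add(2, h), -1)) (Function('I')(h) = Mul(-3, Mul(Pow(Add(2, h), -1), Pow(h, Rational(1, 2)))) = Mul(-3, Mul(Pow(h, Rational(1, 2)), Pow(Add(2, h), -1))) = Mul(-3, Pow(h, Rational(1, 2)), Pow(Add(2, h), -1)))
Add(4222, Mul(12, Add(Function('I')(5), -10))) = Add(4222, Mul(12, Add(Mul(-3, Pow(5, Rational(1, 2)), Pow(Add(2, 5), -1)), -10))) = Add(4222, Mul(12, Add(Mul(-3, Pow(5, Rational(1, 2)), Pow(7, -1)), -10))) = Add(4222, Mul(12, Add(Mul(-3, Pow(5, Rational(1, 2)), Rational(1, 7)), -10))) = Add(4222, Mul(12, Add(Mul(Rational(-3, 7), Pow(5, Rational(1, 2))), -10))) = Add(4222, Mul(12, Add(-10, Mul(Rational(-3, 7), Pow(5, Rational(1, 2)))))) = Add(4222, Add(-120, Mul(Rational(-36, 7), Pow(5, Rational(1, 2))))) = Add(4102, Mul(Rational(-36, 7), Pow(5, Rational(1, 2))))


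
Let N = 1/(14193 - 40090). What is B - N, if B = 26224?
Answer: 679122929/25897 ≈ 26224.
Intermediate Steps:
N = -1/25897 (N = 1/(-25897) = -1/25897 ≈ -3.8614e-5)
B - N = 26224 - 1*(-1/25897) = 26224 + 1/25897 = 679122929/25897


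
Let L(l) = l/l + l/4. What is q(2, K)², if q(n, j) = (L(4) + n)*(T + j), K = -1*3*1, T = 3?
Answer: 0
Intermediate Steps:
K = -3 (K = -3*1 = -3)
L(l) = 1 + l/4 (L(l) = 1 + l*(¼) = 1 + l/4)
q(n, j) = (2 + n)*(3 + j) (q(n, j) = ((1 + (¼)*4) + n)*(3 + j) = ((1 + 1) + n)*(3 + j) = (2 + n)*(3 + j))
q(2, K)² = (6 + 2*(-3) + 3*2 - 3*2)² = (6 - 6 + 6 - 6)² = 0² = 0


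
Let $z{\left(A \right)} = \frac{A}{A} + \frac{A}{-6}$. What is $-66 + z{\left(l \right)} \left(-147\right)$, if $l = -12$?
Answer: $-507$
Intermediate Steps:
$z{\left(A \right)} = 1 - \frac{A}{6}$ ($z{\left(A \right)} = 1 + A \left(- \frac{1}{6}\right) = 1 - \frac{A}{6}$)
$-66 + z{\left(l \right)} \left(-147\right) = -66 + \left(1 - -2\right) \left(-147\right) = -66 + \left(1 + 2\right) \left(-147\right) = -66 + 3 \left(-147\right) = -66 - 441 = -507$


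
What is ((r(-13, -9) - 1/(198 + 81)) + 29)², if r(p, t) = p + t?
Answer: 3810304/77841 ≈ 48.950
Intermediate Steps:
((r(-13, -9) - 1/(198 + 81)) + 29)² = (((-13 - 9) - 1/(198 + 81)) + 29)² = ((-22 - 1/279) + 29)² = (-6139/279 + 29)² = (1952/279)² = 3810304/77841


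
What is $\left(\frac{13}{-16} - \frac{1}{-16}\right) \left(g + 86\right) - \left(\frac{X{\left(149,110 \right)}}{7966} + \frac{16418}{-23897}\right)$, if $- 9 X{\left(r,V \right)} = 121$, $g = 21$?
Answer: $- \frac{272620151381}{3426543036} \approx -79.561$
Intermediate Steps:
$X{\left(r,V \right)} = - \frac{121}{9}$ ($X{\left(r,V \right)} = \left(- \frac{1}{9}\right) 121 = - \frac{121}{9}$)
$\left(\frac{13}{-16} - \frac{1}{-16}\right) \left(g + 86\right) - \left(\frac{X{\left(149,110 \right)}}{7966} + \frac{16418}{-23897}\right) = \left(\frac{13}{-16} - \frac{1}{-16}\right) \left(21 + 86\right) - \left(- \frac{121}{9 \cdot 7966} + \frac{16418}{-23897}\right) = \left(13 \left(- \frac{1}{16}\right) - - \frac{1}{16}\right) 107 - \left(\left(- \frac{121}{9}\right) \frac{1}{7966} + 16418 \left(- \frac{1}{23897}\right)\right) = \left(- \frac{13}{16} + \frac{1}{16}\right) 107 - \left(- \frac{121}{71694} - \frac{16418}{23897}\right) = \left(- \frac{3}{4}\right) 107 - - \frac{1179963629}{1713271518} = - \frac{321}{4} + \frac{1179963629}{1713271518} = - \frac{272620151381}{3426543036}$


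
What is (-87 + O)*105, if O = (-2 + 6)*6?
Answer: -6615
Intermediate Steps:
O = 24 (O = 4*6 = 24)
(-87 + O)*105 = (-87 + 24)*105 = -63*105 = -6615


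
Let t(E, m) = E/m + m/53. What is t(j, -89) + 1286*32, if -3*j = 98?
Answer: 582323383/14151 ≈ 41151.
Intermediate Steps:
j = -98/3 (j = -⅓*98 = -98/3 ≈ -32.667)
t(E, m) = m/53 + E/m (t(E, m) = E/m + m*(1/53) = E/m + m/53 = m/53 + E/m)
t(j, -89) + 1286*32 = ((1/53)*(-89) - 98/3/(-89)) + 1286*32 = (-89/53 - 98/3*(-1/89)) + 41152 = (-89/53 + 98/267) + 41152 = -18569/14151 + 41152 = 582323383/14151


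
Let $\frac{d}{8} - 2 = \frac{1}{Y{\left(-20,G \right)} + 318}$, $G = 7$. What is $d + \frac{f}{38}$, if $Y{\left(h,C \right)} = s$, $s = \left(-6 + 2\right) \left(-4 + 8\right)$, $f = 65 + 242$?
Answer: $\frac{138317}{5738} \approx 24.105$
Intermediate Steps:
$f = 307$
$s = -16$ ($s = \left(-4\right) 4 = -16$)
$Y{\left(h,C \right)} = -16$
$d = \frac{2420}{151}$ ($d = 16 + \frac{8}{-16 + 318} = 16 + \frac{8}{302} = 16 + 8 \cdot \frac{1}{302} = 16 + \frac{4}{151} = \frac{2420}{151} \approx 16.026$)
$d + \frac{f}{38} = \frac{2420}{151} + \frac{1}{38} \cdot 307 = \frac{2420}{151} + \frac{307}{38} = \frac{138317}{5738}$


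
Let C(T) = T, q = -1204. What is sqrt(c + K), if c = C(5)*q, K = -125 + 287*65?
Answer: 3*sqrt(1390) ≈ 111.85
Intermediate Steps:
K = 18530 (K = -125 + 18655 = 18530)
c = -6020 (c = 5*(-1204) = -6020)
sqrt(c + K) = sqrt(-6020 + 18530) = sqrt(12510) = 3*sqrt(1390)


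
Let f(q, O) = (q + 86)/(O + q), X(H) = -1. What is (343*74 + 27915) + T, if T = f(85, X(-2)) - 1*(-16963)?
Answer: 1967337/28 ≈ 70262.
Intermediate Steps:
f(q, O) = (86 + q)/(O + q)
T = 475021/28 (T = (86 + 85)/(-1 + 85) - 1*(-16963) = 171/84 + 16963 = (1/84)*171 + 16963 = 57/28 + 16963 = 475021/28 ≈ 16965.)
(343*74 + 27915) + T = (343*74 + 27915) + 475021/28 = (25382 + 27915) + 475021/28 = 53297 + 475021/28 = 1967337/28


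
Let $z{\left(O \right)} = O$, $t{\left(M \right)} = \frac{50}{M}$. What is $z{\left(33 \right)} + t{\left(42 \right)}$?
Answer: $\frac{718}{21} \approx 34.19$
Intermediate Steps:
$z{\left(33 \right)} + t{\left(42 \right)} = 33 + \frac{50}{42} = 33 + 50 \cdot \frac{1}{42} = 33 + \frac{25}{21} = \frac{718}{21}$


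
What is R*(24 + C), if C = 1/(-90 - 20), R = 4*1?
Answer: 5278/55 ≈ 95.964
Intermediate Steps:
R = 4
C = -1/110 (C = 1/(-110) = -1/110 ≈ -0.0090909)
R*(24 + C) = 4*(24 - 1/110) = 4*(2639/110) = 5278/55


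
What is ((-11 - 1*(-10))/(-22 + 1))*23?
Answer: 23/21 ≈ 1.0952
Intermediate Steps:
((-11 - 1*(-10))/(-22 + 1))*23 = ((-11 + 10)/(-21))*23 = -1*(-1/21)*23 = (1/21)*23 = 23/21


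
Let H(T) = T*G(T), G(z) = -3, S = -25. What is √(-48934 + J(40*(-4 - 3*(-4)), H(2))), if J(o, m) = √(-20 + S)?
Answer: √(-48934 + 3*I*√5) ≈ 0.015 + 221.21*I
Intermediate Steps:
H(T) = -3*T (H(T) = T*(-3) = -3*T)
J(o, m) = 3*I*√5 (J(o, m) = √(-20 - 25) = √(-45) = 3*I*√5)
√(-48934 + J(40*(-4 - 3*(-4)), H(2))) = √(-48934 + 3*I*√5)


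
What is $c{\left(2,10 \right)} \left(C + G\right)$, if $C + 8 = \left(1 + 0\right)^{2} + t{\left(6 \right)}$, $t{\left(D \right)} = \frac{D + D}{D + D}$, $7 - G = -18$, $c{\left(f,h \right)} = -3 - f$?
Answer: $-95$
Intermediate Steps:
$G = 25$ ($G = 7 - -18 = 7 + 18 = 25$)
$t{\left(D \right)} = 1$ ($t{\left(D \right)} = \frac{2 D}{2 D} = 2 D \frac{1}{2 D} = 1$)
$C = -6$ ($C = -8 + \left(\left(1 + 0\right)^{2} + 1\right) = -8 + \left(1^{2} + 1\right) = -8 + \left(1 + 1\right) = -8 + 2 = -6$)
$c{\left(2,10 \right)} \left(C + G\right) = \left(-3 - 2\right) \left(-6 + 25\right) = \left(-3 - 2\right) 19 = \left(-5\right) 19 = -95$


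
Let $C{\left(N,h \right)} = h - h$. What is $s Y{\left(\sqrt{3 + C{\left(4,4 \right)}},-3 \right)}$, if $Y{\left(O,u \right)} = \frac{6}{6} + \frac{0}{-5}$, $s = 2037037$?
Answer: $2037037$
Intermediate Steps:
$C{\left(N,h \right)} = 0$
$Y{\left(O,u \right)} = 1$ ($Y{\left(O,u \right)} = 6 \cdot \frac{1}{6} + 0 \left(- \frac{1}{5}\right) = 1 + 0 = 1$)
$s Y{\left(\sqrt{3 + C{\left(4,4 \right)}},-3 \right)} = 2037037 \cdot 1 = 2037037$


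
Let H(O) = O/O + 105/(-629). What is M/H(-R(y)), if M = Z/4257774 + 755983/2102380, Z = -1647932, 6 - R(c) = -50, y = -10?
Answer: -1797583380977/54541447264080 ≈ -0.032958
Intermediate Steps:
R(c) = 56 (R(c) = 6 - 1*(-50) = 6 + 50 = 56)
H(O) = 524/629 (H(O) = 1 + 105*(-1/629) = 1 - 105/629 = 524/629)
M = -2857843213/104086731420 (M = -1647932/4257774 + 755983/2102380 = -1647932*1/4257774 + 755983*(1/2102380) = -19162/49509 + 755983/2102380 = -2857843213/104086731420 ≈ -0.027456)
M/H(-R(y)) = -2857843213/(104086731420*524/629) = -2857843213/104086731420*629/524 = -1797583380977/54541447264080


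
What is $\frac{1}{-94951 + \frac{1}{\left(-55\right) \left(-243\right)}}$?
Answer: $- \frac{13365}{1269020114} \approx -1.0532 \cdot 10^{-5}$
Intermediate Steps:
$\frac{1}{-94951 + \frac{1}{\left(-55\right) \left(-243\right)}} = \frac{1}{-94951 + \frac{1}{13365}} = \frac{1}{- \frac{1269020114}{13365}} = - \frac{13365}{1269020114}$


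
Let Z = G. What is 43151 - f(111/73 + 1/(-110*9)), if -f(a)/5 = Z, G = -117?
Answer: 42566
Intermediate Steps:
Z = -117
f(a) = 585 (f(a) = -5*(-117) = 585)
43151 - f(111/73 + 1/(-110*9)) = 43151 - 1*585 = 43151 - 585 = 42566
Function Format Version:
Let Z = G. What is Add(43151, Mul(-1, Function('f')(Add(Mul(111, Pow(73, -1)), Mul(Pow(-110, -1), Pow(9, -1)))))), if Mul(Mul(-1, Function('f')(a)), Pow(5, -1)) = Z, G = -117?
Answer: 42566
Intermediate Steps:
Z = -117
Function('f')(a) = 585 (Function('f')(a) = Mul(-5, -117) = 585)
Add(43151, Mul(-1, Function('f')(Add(Mul(111, Pow(73, -1)), Mul(Pow(-110, -1), Pow(9, -1)))))) = Add(43151, Mul(-1, 585)) = Add(43151, -585) = 42566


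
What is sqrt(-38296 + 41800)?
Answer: 4*sqrt(219) ≈ 59.195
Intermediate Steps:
sqrt(-38296 + 41800) = sqrt(3504) = 4*sqrt(219)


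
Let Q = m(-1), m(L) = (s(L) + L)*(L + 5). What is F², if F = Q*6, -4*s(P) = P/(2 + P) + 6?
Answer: 2916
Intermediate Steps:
s(P) = -3/2 - P/(4*(2 + P)) (s(P) = -(P/(2 + P) + 6)/4 = -(6 + P/(2 + P))/4 = -3/2 - P/(4*(2 + P)))
m(L) = (5 + L)*(L + (-12 - 7*L)/(4*(2 + L))) (m(L) = ((-12 - 7*L)/(4*(2 + L)) + L)*(L + 5) = (L + (-12 - 7*L)/(4*(2 + L)))*(5 + L) = (5 + L)*(L + (-12 - 7*L)/(4*(2 + L))))
Q = -9 (Q = (-60 - 7*(-1) + 4*(-1)³ + 21*(-1)²)/(4*(2 - 1)) = (¼)*(-60 + 7 + 4*(-1) + 21*1)/1 = (¼)*1*(-60 + 7 - 4 + 21) = (¼)*1*(-36) = -9)
F = -54 (F = -9*6 = -54)
F² = (-54)² = 2916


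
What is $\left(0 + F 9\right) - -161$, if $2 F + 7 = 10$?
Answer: $\frac{349}{2} \approx 174.5$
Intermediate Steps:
$F = \frac{3}{2}$ ($F = - \frac{7}{2} + \frac{1}{2} \cdot 10 = - \frac{7}{2} + 5 = \frac{3}{2} \approx 1.5$)
$\left(0 + F 9\right) - -161 = \left(0 + \frac{3}{2} \cdot 9\right) - -161 = \left(0 + \frac{27}{2}\right) + 161 = \frac{27}{2} + 161 = \frac{349}{2}$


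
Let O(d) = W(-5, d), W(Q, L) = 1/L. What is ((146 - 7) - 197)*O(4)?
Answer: -29/2 ≈ -14.500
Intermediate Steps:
O(d) = 1/d
((146 - 7) - 197)*O(4) = ((146 - 7) - 197)/4 = (139 - 197)*(¼) = -58*¼ = -29/2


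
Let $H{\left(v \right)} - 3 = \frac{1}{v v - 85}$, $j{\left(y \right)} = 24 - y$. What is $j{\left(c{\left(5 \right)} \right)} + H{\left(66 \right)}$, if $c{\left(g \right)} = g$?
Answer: $\frac{93963}{4271} \approx 22.0$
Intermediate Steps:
$H{\left(v \right)} = 3 + \frac{1}{-85 + v^{2}}$ ($H{\left(v \right)} = 3 + \frac{1}{v v - 85} = 3 + \frac{1}{v^{2} - 85} = 3 + \frac{1}{-85 + v^{2}}$)
$j{\left(c{\left(5 \right)} \right)} + H{\left(66 \right)} = \left(24 - 5\right) + \frac{-254 + 3 \cdot 66^{2}}{-85 + 66^{2}} = \left(24 - 5\right) + \frac{-254 + 3 \cdot 4356}{-85 + 4356} = 19 + \frac{-254 + 13068}{4271} = 19 + \frac{1}{4271} \cdot 12814 = 19 + \frac{12814}{4271} = \frac{93963}{4271}$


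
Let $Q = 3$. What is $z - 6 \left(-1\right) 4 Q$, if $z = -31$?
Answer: $41$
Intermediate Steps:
$z - 6 \left(-1\right) 4 Q = -31 - 6 \left(-1\right) 4 \cdot 3 = -31 - 6 \left(\left(-4\right) 3\right) = -31 - -72 = -31 + 72 = 41$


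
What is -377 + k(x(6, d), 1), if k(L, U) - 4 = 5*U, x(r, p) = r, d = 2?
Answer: -368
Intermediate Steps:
k(L, U) = 4 + 5*U
-377 + k(x(6, d), 1) = -377 + (4 + 5*1) = -377 + (4 + 5) = -377 + 9 = -368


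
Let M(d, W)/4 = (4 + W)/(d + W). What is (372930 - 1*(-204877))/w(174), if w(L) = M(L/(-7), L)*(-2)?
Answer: -150807627/2492 ≈ -60517.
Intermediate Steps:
M(d, W) = 4*(4 + W)/(W + d) (M(d, W) = 4*((4 + W)/(d + W)) = 4*((4 + W)/(W + d)) = 4*(4 + W)/(W + d))
w(L) = -28*(4 + L)/(3*L) (w(L) = (4*(4 + L)/(L + L/(-7)))*(-2) = (4*(4 + L)/(L + L*(-⅐)))*(-2) = (4*(4 + L)/(L - L/7))*(-2) = (4*(4 + L)/((6*L/7)))*(-2) = (4*(7/(6*L))*(4 + L))*(-2) = (14*(4 + L)/(3*L))*(-2) = -28*(4 + L)/(3*L))
(372930 - 1*(-204877))/w(174) = (372930 - 1*(-204877))/(((28/3)*(-4 - 1*174)/174)) = (372930 + 204877)/(((28/3)*(1/174)*(-4 - 174))) = 577807/(((28/3)*(1/174)*(-178))) = 577807/(-2492/261) = 577807*(-261/2492) = -150807627/2492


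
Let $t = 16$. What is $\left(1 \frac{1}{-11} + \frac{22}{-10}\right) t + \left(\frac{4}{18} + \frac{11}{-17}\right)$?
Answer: $- \frac{312023}{8415} \approx -37.079$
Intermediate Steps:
$\left(1 \frac{1}{-11} + \frac{22}{-10}\right) t + \left(\frac{4}{18} + \frac{11}{-17}\right) = \left(1 \frac{1}{-11} + \frac{22}{-10}\right) 16 + \left(\frac{4}{18} + \frac{11}{-17}\right) = \left(1 \left(- \frac{1}{11}\right) + 22 \left(- \frac{1}{10}\right)\right) 16 + \left(4 \cdot \frac{1}{18} + 11 \left(- \frac{1}{17}\right)\right) = \left(- \frac{1}{11} - \frac{11}{5}\right) 16 + \left(\frac{2}{9} - \frac{11}{17}\right) = \left(- \frac{126}{55}\right) 16 - \frac{65}{153} = - \frac{2016}{55} - \frac{65}{153} = - \frac{312023}{8415}$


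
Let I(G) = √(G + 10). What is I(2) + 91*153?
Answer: 13923 + 2*√3 ≈ 13926.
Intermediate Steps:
I(G) = √(10 + G)
I(2) + 91*153 = √(10 + 2) + 91*153 = √12 + 13923 = 2*√3 + 13923 = 13923 + 2*√3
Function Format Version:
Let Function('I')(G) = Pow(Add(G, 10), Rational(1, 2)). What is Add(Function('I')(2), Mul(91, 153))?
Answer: Add(13923, Mul(2, Pow(3, Rational(1, 2)))) ≈ 13926.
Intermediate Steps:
Function('I')(G) = Pow(Add(10, G), Rational(1, 2))
Add(Function('I')(2), Mul(91, 153)) = Add(Pow(Add(10, 2), Rational(1, 2)), Mul(91, 153)) = Add(Pow(12, Rational(1, 2)), 13923) = Add(Mul(2, Pow(3, Rational(1, 2))), 13923) = Add(13923, Mul(2, Pow(3, Rational(1, 2))))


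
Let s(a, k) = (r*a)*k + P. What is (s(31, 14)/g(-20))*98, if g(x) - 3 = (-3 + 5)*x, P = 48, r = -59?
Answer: 2504684/37 ≈ 67694.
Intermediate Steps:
g(x) = 3 + 2*x (g(x) = 3 + (-3 + 5)*x = 3 + 2*x)
s(a, k) = 48 - 59*a*k (s(a, k) = (-59*a)*k + 48 = -59*a*k + 48 = 48 - 59*a*k)
(s(31, 14)/g(-20))*98 = ((48 - 59*31*14)/(3 + 2*(-20)))*98 = ((48 - 25606)/(3 - 40))*98 = -25558/(-37)*98 = -25558*(-1/37)*98 = (25558/37)*98 = 2504684/37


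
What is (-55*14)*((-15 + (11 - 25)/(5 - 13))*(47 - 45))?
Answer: 20405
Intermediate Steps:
(-55*14)*((-15 + (11 - 25)/(5 - 13))*(47 - 45)) = -770*(-15 - 14/(-8))*2 = -770*(-15 - 14*(-⅛))*2 = -770*(-15 + 7/4)*2 = -(-20405)*2/2 = -770*(-53/2) = 20405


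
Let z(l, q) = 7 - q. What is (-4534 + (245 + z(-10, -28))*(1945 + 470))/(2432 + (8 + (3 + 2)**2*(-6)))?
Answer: 335833/1145 ≈ 293.30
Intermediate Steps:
(-4534 + (245 + z(-10, -28))*(1945 + 470))/(2432 + (8 + (3 + 2)**2*(-6))) = (-4534 + (245 + (7 - 1*(-28)))*(1945 + 470))/(2432 + (8 + (3 + 2)**2*(-6))) = (-4534 + (245 + (7 + 28))*2415)/(2432 + (8 + 5**2*(-6))) = (-4534 + (245 + 35)*2415)/(2432 + (8 + 25*(-6))) = (-4534 + 280*2415)/(2432 + (8 - 150)) = (-4534 + 676200)/(2432 - 142) = 671666/2290 = 671666*(1/2290) = 335833/1145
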